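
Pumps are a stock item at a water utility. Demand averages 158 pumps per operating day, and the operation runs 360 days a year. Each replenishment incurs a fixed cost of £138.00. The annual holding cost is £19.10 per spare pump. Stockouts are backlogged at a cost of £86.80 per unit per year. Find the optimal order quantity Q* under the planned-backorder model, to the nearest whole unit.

Q* ≈ 1,001 pumps

Annual demand D = 158 × 360 = 56,880.
With planned backorders, Q* = √(2DS/H) · √((H+B)/B).
√(2DS/H) = √(2 × 56,880 × 138 / 19.1) = 906.604.
√((H+B)/B) = √((19.1+86.8)/86.8) = 1.1046.
Q* ≈ 1001.396.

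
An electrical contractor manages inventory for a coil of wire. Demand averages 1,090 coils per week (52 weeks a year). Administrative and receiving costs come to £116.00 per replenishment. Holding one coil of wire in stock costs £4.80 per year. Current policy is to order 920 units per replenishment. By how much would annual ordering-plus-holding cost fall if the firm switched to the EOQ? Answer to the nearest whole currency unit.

Annual demand D = 1,090 × 52 = 56,680.
EOQ = √(2DS/H) = √(2 × 56,680 × 116 / 4.8) ≈ 1655.15.
Cost at Q* = (D/Q*)S + (Q*/2)H = √(2DSH) ≈ £7,944.74.
Cost at Q = 920: (56,680/920)×116 + (920/2)×4.8 = £7,146.61 + £2,208.00 = £9,354.61.
Excess = £9,354.61 − £7,944.74 = £1,409.87.

Extra cost ≈ £1,410 per year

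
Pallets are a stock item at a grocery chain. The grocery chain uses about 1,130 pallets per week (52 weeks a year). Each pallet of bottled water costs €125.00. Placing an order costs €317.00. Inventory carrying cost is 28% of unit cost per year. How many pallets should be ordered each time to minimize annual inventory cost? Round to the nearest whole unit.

Annual demand D = 1,130 × 52 = 58,760.
Holding cost H = 0.28 × €125.00 = €35.0000 per unit per year.
EOQ = √(2DS / H) = √(2 × 58,760 × 317 / 35).
= √(37,253,840 / 35) = √1,064,395.4286 ≈ 1031.695.

Q* ≈ 1,032 pallets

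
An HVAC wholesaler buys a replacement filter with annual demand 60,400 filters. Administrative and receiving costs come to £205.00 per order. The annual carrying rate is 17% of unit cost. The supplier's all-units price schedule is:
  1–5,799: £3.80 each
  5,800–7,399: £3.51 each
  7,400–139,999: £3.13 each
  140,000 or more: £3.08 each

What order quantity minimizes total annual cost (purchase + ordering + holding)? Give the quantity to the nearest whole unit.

Holding cost per unit per year at price C is H = 0.17·C.
Evaluate total cost at each tier's feasible EOQ or, if the EOQ is below the tier, at the tier's minimum quantity.
Tier 1 (£3.80): EOQ = 6191.5 exceeds tier's upper bound 5799, so this tier is dominated.
EOQ at £3.51 = 6442.2 (feasible in tier 2): TC = 60,400×£3.51 + (60,400/6442.2)×205 + (6442.2/2)×0.17×£3.51 = £215,848.04.
EOQ at £3.13 = 6822.0 < 7400, so use break Q=7400: TC = 60,400×£3.13 + (60,400/7400.0)×205 + (7400.0/2)×0.17×£3.13 = £192,694.01.
EOQ at £3.08 = 6877.2 < 140000, so use break Q=140000: TC = 60,400×£3.08 + (60,400/140000.0)×205 + (140000.0/2)×0.17×£3.08 = £222,772.44.
Lowest total cost is £192,694.01 at Q = 7400.0.

Q* ≈ 7,400 filters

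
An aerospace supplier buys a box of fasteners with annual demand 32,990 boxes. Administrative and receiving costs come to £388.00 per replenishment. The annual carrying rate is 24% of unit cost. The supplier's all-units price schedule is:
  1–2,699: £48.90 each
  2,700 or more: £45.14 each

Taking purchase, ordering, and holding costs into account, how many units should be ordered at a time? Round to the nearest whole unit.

Q* ≈ 2,700 boxes

Holding cost per unit per year at price C is H = 0.24·C.
Evaluate total cost at each tier's feasible EOQ or, if the EOQ is below the tier, at the tier's minimum quantity.
EOQ at £48.90 = 1476.9 (feasible in tier 1): TC = 32,990×£48.90 + (32,990/1476.9)×388 + (1476.9/2)×0.24×£48.90 = £1,630,544.33.
EOQ at £45.14 = 1537.2 < 2700, so use break Q=2700: TC = 32,990×£45.14 + (32,990/2700.0)×388 + (2700.0/2)×0.24×£45.14 = £1,508,534.75.
Lowest total cost is £1,508,534.75 at Q = 2700.0.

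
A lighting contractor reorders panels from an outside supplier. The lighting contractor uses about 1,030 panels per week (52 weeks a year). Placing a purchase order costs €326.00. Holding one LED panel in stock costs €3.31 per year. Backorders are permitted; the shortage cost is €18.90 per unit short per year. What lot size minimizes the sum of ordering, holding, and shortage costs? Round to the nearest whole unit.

Annual demand D = 1,030 × 52 = 53,560.
With planned backorders, Q* = √(2DS/H) · √((H+B)/B).
√(2DS/H) = √(2 × 53,560 × 326 / 3.31) = 3248.105.
√((H+B)/B) = √((3.31+18.9)/18.9) = 1.0840.
Q* ≈ 3521.060.

Q* ≈ 3,521 panels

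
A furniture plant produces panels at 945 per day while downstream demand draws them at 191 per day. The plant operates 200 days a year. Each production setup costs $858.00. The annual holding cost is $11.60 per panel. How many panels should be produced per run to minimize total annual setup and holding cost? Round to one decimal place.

Annual demand D = 191 × 200 = 38,200.
Production build-up factor (1 − d/p) = 1 − 191/945 = 0.7979.
Q* = √(2DS / (H(1 − d/p))) = √(2 × 38,200 × 858 / (11.6 × 0.7979)).
= √(65,551,200 / 9.2554) ≈ 2661.286.

Q* ≈ 2,661.3 panels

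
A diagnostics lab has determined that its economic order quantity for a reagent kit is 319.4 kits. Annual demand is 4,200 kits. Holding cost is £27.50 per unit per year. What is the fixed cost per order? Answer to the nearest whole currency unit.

Squaring Q* = √(2DS/H) gives Q*² = 2DS/H.
From Q* = √(2DS/H): S = Q*²H / (2D) = 319.4² × 27.5 / (2 × 4,200) = 333.9821.

S ≈ £334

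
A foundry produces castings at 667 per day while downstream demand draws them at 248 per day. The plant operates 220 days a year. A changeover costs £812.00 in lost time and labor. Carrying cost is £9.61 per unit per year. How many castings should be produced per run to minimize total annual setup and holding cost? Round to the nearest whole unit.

Annual demand D = 248 × 220 = 54,560.
Production build-up factor (1 − d/p) = 1 − 248/667 = 0.6282.
Q* = √(2DS / (H(1 − d/p))) = √(2 × 54,560 × 812 / (9.61 × 0.6282)).
= √(88,605,440 / 6.0369) ≈ 3831.108.

Q* ≈ 3,831 castings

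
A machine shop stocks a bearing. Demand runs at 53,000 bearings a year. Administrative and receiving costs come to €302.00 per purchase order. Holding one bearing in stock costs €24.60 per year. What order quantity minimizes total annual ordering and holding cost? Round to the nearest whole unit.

EOQ = √(2DS / H) = √(2 × 53,000 × 302 / 24.6).
= √(32,012,000 / 24.6) = √1,301,300.813 ≈ 1140.746.

Q* ≈ 1,141 bearings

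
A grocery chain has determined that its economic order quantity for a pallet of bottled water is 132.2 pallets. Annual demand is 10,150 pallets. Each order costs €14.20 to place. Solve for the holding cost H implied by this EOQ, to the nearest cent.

H ≈ €16.49

Squaring Q* = √(2DS/H) gives Q*² = 2DS/H.
From Q* = √(2DS/H): H = 2DS / Q*² = 2 × 10,150 × 14.2 / 132.2² = 16.4938.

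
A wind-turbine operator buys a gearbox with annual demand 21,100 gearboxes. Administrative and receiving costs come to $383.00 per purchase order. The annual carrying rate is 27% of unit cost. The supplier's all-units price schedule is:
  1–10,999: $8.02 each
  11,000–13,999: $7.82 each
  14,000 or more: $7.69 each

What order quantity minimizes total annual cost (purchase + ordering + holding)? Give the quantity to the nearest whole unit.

Q* ≈ 2,732 gearboxes

Holding cost per unit per year at price C is H = 0.27·C.
Evaluate total cost at each tier's feasible EOQ or, if the EOQ is below the tier, at the tier's minimum quantity.
EOQ at $8.02 = 2732.0 (feasible in tier 1): TC = 21,100×$8.02 + (21,100/2732.0)×383 + (2732.0/2)×0.27×$8.02 = $175,137.95.
EOQ at $7.82 = 2766.8 < 11000, so use break Q=11000: TC = 21,100×$7.82 + (21,100/11000.0)×383 + (11000.0/2)×0.27×$7.82 = $177,349.36.
EOQ at $7.69 = 2790.0 < 14000, so use break Q=14000: TC = 21,100×$7.69 + (21,100/14000.0)×383 + (14000.0/2)×0.27×$7.69 = $177,370.34.
Lowest total cost is $175,137.95 at Q = 2732.0.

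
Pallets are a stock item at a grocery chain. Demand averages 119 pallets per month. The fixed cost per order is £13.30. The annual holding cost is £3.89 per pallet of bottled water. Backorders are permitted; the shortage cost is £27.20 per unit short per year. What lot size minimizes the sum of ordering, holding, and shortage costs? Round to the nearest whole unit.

Q* ≈ 106 pallets

Annual demand D = 119 × 12 = 1,428.
With planned backorders, Q* = √(2DS/H) · √((H+B)/B).
√(2DS/H) = √(2 × 1,428 × 13.3 / 3.89) = 98.817.
√((H+B)/B) = √((3.89+27.2)/27.2) = 1.0691.
Q* ≈ 105.647.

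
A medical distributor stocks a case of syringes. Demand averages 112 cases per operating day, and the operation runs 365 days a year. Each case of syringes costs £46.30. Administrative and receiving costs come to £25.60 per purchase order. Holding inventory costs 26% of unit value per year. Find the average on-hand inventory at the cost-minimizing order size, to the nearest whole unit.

Annual demand D = 112 × 365 = 40,880.
Holding cost H = 0.26 × £46.30 = £12.0380 per unit per year.
The optimal lot size = √(2DS/H) = √(2 × 40,880 × 25.6 / 12.038) ≈ 416.98.
Average inventory = Q*/2 ≈ 416.98 / 2 = 208.489.

Average inventory ≈ 208 cases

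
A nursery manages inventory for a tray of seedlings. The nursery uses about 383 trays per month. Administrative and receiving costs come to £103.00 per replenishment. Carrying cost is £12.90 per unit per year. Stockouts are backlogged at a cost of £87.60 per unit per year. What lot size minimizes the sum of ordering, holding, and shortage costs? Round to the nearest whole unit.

Q* ≈ 290 trays

Annual demand D = 383 × 12 = 4,596.
With planned backorders, Q* = √(2DS/H) · √((H+B)/B).
√(2DS/H) = √(2 × 4,596 × 103 / 12.9) = 270.912.
√((H+B)/B) = √((12.9+87.6)/87.6) = 1.0711.
Q* ≈ 290.175.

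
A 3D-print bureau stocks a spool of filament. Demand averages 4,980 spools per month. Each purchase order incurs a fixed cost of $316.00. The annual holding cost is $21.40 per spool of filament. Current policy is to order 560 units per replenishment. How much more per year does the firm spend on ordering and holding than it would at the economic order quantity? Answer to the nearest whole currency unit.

Extra cost ≈ $11,284 per year

Annual demand D = 4,980 × 12 = 59,760.
EOQ = √(2DS/H) = √(2 × 59,760 × 316 / 21.4) ≈ 1328.49.
Cost at Q* = (D/Q*)S + (Q*/2)H = √(2DSH) ≈ $28,429.60.
Cost at Q = 560: (59,760/560)×316 + (560/2)×21.4 = $33,721.71 + $5,992.00 = $39,713.71.
Excess = $39,713.71 − $28,429.60 = $11,284.12.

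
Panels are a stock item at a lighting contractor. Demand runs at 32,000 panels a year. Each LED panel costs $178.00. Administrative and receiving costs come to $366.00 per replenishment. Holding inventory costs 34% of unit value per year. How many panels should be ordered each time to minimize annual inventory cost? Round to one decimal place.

Q* ≈ 622.1 panels

Holding cost H = 0.34 × $178.00 = $60.5200 per unit per year.
EOQ = √(2DS / H) = √(2 × 32,000 × 366 / 60.52).
= √(23,424,000 / 60.52) = √387,045.6048 ≈ 622.130.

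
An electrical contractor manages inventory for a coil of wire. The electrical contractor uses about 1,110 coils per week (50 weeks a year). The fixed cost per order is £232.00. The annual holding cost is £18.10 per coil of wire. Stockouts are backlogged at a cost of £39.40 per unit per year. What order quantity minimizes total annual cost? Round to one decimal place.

Annual demand D = 1,110 × 50 = 55,500.
With planned backorders, Q* = √(2DS/H) · √((H+B)/B).
√(2DS/H) = √(2 × 55,500 × 232 / 18.1) = 1192.796.
√((H+B)/B) = √((18.1+39.4)/39.4) = 1.2081.
Q* ≈ 1440.960.

Q* ≈ 1,441.0 coils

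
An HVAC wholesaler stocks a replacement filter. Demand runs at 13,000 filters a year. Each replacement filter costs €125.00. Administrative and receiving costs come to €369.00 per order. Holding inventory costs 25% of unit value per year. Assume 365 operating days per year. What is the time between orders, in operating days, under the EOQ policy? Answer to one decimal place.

T ≈ 15.6 days

Holding cost H = 0.25 × €125.00 = €31.2500 per unit per year.
The optimal lot size = √(2DS/H) = √(2 × 13,000 × 369 / 31.25) ≈ 554.08.
Cycle time = Q*/D × 365 = 554.08 / 13,000 × 365 ≈ 15.557 days.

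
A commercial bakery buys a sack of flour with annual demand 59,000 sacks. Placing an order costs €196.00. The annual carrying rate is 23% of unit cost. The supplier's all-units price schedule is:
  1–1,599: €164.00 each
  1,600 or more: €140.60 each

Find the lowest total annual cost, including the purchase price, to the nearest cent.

TC* ≈ €8,328,497.90

Holding cost per unit per year at price C is H = 0.23·C.
Candidates are each tier's EOQ (if it falls in that tier) and each price-break quantity.
EOQ at €164.00 = 783.0 (feasible in tier 1): TC = 59,000×€164.00 + (59,000/783.0)×196 + (783.0/2)×0.23×€164.00 = €9,705,536.22.
EOQ at €140.60 = 845.7 < 1600, so use break Q=1600: TC = 59,000×€140.60 + (59,000/1600.0)×196 + (1600.0/2)×0.23×€140.60 = €8,328,497.90.
Lowest total cost among the candidates is at Q = 1600.0.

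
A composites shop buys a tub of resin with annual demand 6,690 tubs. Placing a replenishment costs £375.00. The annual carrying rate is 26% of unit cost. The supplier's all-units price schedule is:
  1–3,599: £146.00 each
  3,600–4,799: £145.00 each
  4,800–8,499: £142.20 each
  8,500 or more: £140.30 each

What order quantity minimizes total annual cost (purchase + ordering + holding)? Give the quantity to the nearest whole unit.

Q* ≈ 364 tubs

Holding cost per unit per year at price C is H = 0.26·C.
Evaluate total cost at each tier's feasible EOQ or, if the EOQ is below the tier, at the tier's minimum quantity.
EOQ at £146.00 = 363.6 (feasible in tier 1): TC = 6,690×£146.00 + (6,690/363.6)×375 + (363.6/2)×0.26×£146.00 = £990,540.88.
EOQ at £145.00 = 364.8 < 3600, so use break Q=3600: TC = 6,690×£145.00 + (6,690/3600.0)×375 + (3600.0/2)×0.26×£145.00 = £1,038,606.88.
EOQ at £142.20 = 368.4 < 4800, so use break Q=4800: TC = 6,690×£142.20 + (6,690/4800.0)×375 + (4800.0/2)×0.26×£142.20 = £1,040,573.46.
EOQ at £140.30 = 370.9 < 8500, so use break Q=8500: TC = 6,690×£140.30 + (6,690/8500.0)×375 + (8500.0/2)×0.26×£140.30 = £1,093,933.65.
Lowest total cost is £990,540.88 at Q = 363.6.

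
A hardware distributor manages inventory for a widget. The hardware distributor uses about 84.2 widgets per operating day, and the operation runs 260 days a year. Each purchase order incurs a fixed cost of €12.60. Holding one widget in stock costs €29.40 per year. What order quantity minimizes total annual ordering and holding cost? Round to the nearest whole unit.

Annual demand D = 84.2 × 260 = 21,892.
EOQ = √(2DS / H) = √(2 × 21,892 × 12.6 / 29.4).
= √(551,678.4 / 29.4) = √18,764.5714 ≈ 136.984.

Q* ≈ 137 widgets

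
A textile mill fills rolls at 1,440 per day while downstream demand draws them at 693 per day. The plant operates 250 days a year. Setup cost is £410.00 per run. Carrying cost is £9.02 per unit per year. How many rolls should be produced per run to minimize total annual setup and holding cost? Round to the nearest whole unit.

Annual demand D = 693 × 250 = 173,250.
Production build-up factor (1 − d/p) = 1 − 693/1,440 = 0.5188.
Q* = √(2DS / (H(1 − d/p))) = √(2 × 173,250 × 410 / (9.02 × 0.5188)).
= √(142,065,000 / 4.6791) ≈ 5510.122.

Q* ≈ 5,510 rolls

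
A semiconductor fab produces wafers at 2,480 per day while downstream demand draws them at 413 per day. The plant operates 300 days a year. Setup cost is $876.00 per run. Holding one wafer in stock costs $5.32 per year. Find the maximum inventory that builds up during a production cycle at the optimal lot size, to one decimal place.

Annual demand D = 413 × 300 = 123,900.
Production build-up factor (1 − d/p) = 1 − 413/2,480 = 0.8335.
Q* = √(2DS / (H(1 − d/p))) = √(2 × 123,900 × 876 / (5.32 × 0.8335)).
= √(217,072,800 / 4.434) ≈ 6996.849.
Maximum inventory = Q*(1 − d/p) = 6996.849 × 0.8335 ≈ 5831.648.

I_max ≈ 5,831.6 wafers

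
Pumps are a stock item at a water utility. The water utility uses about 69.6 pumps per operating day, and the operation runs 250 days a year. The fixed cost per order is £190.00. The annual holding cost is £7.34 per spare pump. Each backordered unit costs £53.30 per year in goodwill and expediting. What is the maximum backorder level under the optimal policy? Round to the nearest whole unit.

S* ≈ 123 pumps

Annual demand D = 69.6 × 250 = 17,400.
With planned backorders, Q* = √(2DS/H) · √((H+B)/B).
√(2DS/H) = √(2 × 17,400 × 190 / 7.34) = 949.114.
√((H+B)/B) = √((7.34+53.3)/53.3) = 1.0666.
Q* ≈ 1012.359.
S* = Q* · H/(H+B) = 1012.359 × 7.34/60.64 ≈ 122.538.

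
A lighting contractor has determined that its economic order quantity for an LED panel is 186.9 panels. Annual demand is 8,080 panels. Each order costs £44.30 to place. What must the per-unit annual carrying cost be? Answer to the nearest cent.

The basic EOQ model gives Q* = √(2DS/H); rearrange for the unknown.
From Q* = √(2DS/H): H = 2DS / Q*² = 2 × 8,080 × 44.3 / 186.9² = 20.4940.

H ≈ £20.49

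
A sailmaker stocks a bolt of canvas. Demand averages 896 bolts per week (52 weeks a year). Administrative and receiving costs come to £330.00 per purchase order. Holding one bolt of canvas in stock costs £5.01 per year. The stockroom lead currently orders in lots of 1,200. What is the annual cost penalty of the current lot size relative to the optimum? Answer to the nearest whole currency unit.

Annual demand D = 896 × 52 = 46,592.
EOQ = √(2DS/H) = √(2 × 46,592 × 330 / 5.01) ≈ 2477.47.
Cost at Q* = (D/Q*)S + (Q*/2)H = √(2DSH) ≈ £12,412.14.
Cost at Q = 1,200: (46,592/1,200)×330 + (1,200/2)×5.01 = £12,812.80 + £3,006.00 = £15,818.80.
Excess = £15,818.80 − £12,412.14 = £3,406.66.

Extra cost ≈ £3,407 per year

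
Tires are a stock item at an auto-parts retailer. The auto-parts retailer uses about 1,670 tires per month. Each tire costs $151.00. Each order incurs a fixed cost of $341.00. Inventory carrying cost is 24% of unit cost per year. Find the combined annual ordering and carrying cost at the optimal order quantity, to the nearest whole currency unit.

TC* ≈ $22,255

Annual demand D = 1,670 × 12 = 20,040.
Holding cost H = 0.24 × $151.00 = $36.2400 per unit per year.
The optimal lot size = √(2DS/H) = √(2 × 20,040 × 341 / 36.24) ≈ 614.11.
At Q*, ordering cost (D/Q*)S equals holding cost (Q*/2)H, each = √(DSH/2).
Minimum total = √(2DSH) = √(2 × 20,040 × 341 × 36.24) ≈ 22255.386.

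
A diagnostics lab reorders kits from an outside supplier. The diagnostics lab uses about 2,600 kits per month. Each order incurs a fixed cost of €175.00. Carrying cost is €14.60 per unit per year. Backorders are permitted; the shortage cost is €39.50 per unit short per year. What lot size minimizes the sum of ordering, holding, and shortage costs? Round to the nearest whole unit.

Q* ≈ 1,012 kits

Annual demand D = 2,600 × 12 = 31,200.
With planned backorders, Q* = √(2DS/H) · √((H+B)/B).
√(2DS/H) = √(2 × 31,200 × 175 / 14.6) = 864.838.
√((H+B)/B) = √((14.6+39.5)/39.5) = 1.1703.
Q* ≈ 1012.127.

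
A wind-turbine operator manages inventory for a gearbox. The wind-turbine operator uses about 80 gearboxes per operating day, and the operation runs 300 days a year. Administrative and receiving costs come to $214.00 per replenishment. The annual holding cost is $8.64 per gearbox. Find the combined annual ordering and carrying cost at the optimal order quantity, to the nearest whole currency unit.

Annual demand D = 80 × 300 = 24,000.
EOQ = √(2DS/H) = √(2 × 24,000 × 214 / 8.64) ≈ 1090.36.
At the optimum the two cost components are equal, so total cost = 2·(Q*/2)H = Q*·H.
Minimum total = √(2DSH) = √(2 × 24,000 × 214 × 8.64) ≈ 9420.726.

TC* ≈ $9,421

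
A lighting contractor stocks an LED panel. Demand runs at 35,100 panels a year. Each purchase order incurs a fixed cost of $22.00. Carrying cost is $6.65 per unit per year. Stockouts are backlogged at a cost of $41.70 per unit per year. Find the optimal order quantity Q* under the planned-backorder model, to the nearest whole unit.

Q* ≈ 519 panels

With planned backorders, Q* = √(2DS/H) · √((H+B)/B).
√(2DS/H) = √(2 × 35,100 × 22 / 6.65) = 481.913.
√((H+B)/B) = √((6.65+41.7)/41.7) = 1.0768.
Q* ≈ 518.919.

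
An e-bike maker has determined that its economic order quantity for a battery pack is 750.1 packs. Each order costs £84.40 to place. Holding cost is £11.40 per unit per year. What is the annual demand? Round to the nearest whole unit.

Squaring Q* = √(2DS/H) gives Q*² = 2DS/H.
From Q* = √(2DS/H): D = Q*²H / (2S) = 750.1² × 11.4 / (2 × 84.4) = 37998.875.

D ≈ 37,999 packs per year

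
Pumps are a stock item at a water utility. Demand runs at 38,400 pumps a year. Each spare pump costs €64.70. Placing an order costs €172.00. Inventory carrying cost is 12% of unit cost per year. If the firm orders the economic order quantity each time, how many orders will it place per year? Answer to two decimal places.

N ≈ 29.44 orders per year

Holding cost H = 0.12 × €64.70 = €7.7640 per unit per year.
The optimal lot size = √(2DS/H) = √(2 × 38,400 × 172 / 7.764) ≈ 1304.37.
Orders per year = D / Q* = 38,400 / 1304.37 ≈ 29.439.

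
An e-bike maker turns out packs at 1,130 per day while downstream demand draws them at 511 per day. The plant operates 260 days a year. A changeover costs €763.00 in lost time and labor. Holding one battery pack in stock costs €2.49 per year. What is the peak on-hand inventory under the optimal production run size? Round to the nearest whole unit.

I_max ≈ 6,679 packs

Annual demand D = 511 × 260 = 132,860.
Production build-up factor (1 − d/p) = 1 − 511/1,130 = 0.5478.
Q* = √(2DS / (H(1 − d/p))) = √(2 × 132,860 × 763 / (2.49 × 0.5478)).
= √(202,744,360 / 1.364) ≈ 12191.822.
Maximum inventory = Q*(1 − d/p) = 12191.822 × 0.5478 ≈ 6678.529.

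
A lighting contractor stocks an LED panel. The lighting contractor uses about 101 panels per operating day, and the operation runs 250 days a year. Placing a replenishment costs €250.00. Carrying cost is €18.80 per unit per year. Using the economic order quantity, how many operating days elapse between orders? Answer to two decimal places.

T ≈ 8.11 days

Annual demand D = 101 × 250 = 25,250.
EOQ = √(2DS/H) = √(2 × 25,250 × 250 / 18.8) ≈ 819.48.
Cycle time = Q*/D × 250 = 819.48 / 25,250 × 250 ≈ 8.114 days.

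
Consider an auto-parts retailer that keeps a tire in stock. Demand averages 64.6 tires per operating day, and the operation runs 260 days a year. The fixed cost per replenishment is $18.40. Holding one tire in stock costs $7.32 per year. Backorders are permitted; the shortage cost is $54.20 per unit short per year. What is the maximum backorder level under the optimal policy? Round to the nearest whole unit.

S* ≈ 37 tires

Annual demand D = 64.6 × 260 = 16,796.
With planned backorders, Q* = √(2DS/H) · √((H+B)/B).
√(2DS/H) = √(2 × 16,796 × 18.4 / 7.32) = 290.584.
√((H+B)/B) = √((7.32+54.2)/54.2) = 1.0654.
Q* ≈ 309.585.
S* = Q* · H/(H+B) = 309.585 × 7.32/61.52 ≈ 36.836.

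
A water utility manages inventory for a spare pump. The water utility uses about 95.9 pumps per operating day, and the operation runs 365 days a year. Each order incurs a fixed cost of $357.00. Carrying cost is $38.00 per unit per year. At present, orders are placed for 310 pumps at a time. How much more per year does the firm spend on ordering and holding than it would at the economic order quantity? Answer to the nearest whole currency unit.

Annual demand D = 95.9 × 365 = 35,003.5.
EOQ = √(2DS/H) = √(2 × 35,003.5 × 357 / 38) ≈ 810.99.
Cost at Q* = (D/Q*)S + (Q*/2)H = √(2DSH) ≈ $30,817.45.
Cost at Q = 310: (35,003.5/310)×357 + (310/2)×38 = $40,310.48 + $5,890.00 = $46,200.48.
Excess = $46,200.48 − $30,817.45 = $15,383.04.

Extra cost ≈ $15,383 per year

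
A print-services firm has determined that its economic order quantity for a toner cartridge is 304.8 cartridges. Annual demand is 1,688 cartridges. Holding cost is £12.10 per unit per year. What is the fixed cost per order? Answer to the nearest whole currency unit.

S ≈ £333

The basic EOQ model gives Q* = √(2DS/H); rearrange for the unknown.
From Q* = √(2DS/H): S = Q*²H / (2D) = 304.8² × 12.1 / (2 × 1,688) = 332.9759.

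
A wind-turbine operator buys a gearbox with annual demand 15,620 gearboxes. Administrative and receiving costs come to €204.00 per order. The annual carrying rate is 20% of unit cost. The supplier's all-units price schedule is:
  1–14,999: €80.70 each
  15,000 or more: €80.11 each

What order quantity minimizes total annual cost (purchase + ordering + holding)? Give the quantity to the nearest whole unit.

Holding cost per unit per year at price C is H = 0.20·C.
Candidates are each tier's EOQ (if it falls in that tier) and each price-break quantity.
EOQ at €80.70 = 628.4 (feasible in tier 1): TC = 15,620×€80.70 + (15,620/628.4)×204 + (628.4/2)×0.20×€80.70 = €1,270,675.97.
EOQ at €80.11 = 630.7 < 15000, so use break Q=15000: TC = 15,620×€80.11 + (15,620/15000.0)×204 + (15000.0/2)×0.20×€80.11 = €1,371,695.63.
Lowest total cost is €1,270,675.97 at Q = 628.4.

Q* ≈ 628 gearboxes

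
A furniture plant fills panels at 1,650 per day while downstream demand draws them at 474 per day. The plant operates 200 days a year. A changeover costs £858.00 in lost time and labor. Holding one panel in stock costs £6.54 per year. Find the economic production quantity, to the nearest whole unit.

Q* ≈ 5,908 panels

Annual demand D = 474 × 200 = 94,800.
Production build-up factor (1 − d/p) = 1 − 474/1,650 = 0.7127.
Q* = √(2DS / (H(1 − d/p))) = √(2 × 94,800 × 858 / (6.54 × 0.7127)).
= √(162,676,800 / 4.6612) ≈ 5907.616.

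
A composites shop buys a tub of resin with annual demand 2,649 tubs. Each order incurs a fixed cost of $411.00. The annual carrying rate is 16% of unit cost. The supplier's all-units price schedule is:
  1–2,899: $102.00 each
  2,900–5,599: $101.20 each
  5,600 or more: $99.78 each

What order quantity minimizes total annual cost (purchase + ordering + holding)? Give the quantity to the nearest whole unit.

Q* ≈ 365 tubs

Holding cost per unit per year at price C is H = 0.16·C.
Evaluate total cost at each tier's feasible EOQ or, if the EOQ is below the tier, at the tier's minimum quantity.
EOQ at $102.00 = 365.3 (feasible in tier 1): TC = 2,649×$102.00 + (2,649/365.3)×411 + (365.3/2)×0.16×$102.00 = $276,159.24.
EOQ at $101.20 = 366.7 < 2900, so use break Q=2900: TC = 2,649×$101.20 + (2,649/2900.0)×411 + (2900.0/2)×0.16×$101.20 = $291,932.63.
EOQ at $99.78 = 369.3 < 5600, so use break Q=5600: TC = 2,649×$99.78 + (2,649/5600.0)×411 + (5600.0/2)×0.16×$99.78 = $309,213.08.
Lowest total cost is $276,159.24 at Q = 365.3.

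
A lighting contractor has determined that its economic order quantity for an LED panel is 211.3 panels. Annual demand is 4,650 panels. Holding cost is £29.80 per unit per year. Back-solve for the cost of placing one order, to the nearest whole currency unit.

S ≈ £143

The basic EOQ model gives Q* = √(2DS/H); rearrange for the unknown.
From Q* = √(2DS/H): S = Q*²H / (2D) = 211.3² × 29.8 / (2 × 4,650) = 143.0646.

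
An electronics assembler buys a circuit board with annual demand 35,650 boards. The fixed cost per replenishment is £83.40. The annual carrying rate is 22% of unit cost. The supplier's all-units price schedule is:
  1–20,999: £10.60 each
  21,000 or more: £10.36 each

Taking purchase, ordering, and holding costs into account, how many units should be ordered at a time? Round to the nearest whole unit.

Holding cost per unit per year at price C is H = 0.22·C.
Evaluate total cost at each tier's feasible EOQ or, if the EOQ is below the tier, at the tier's minimum quantity.
EOQ at £10.60 = 1596.8 (feasible in tier 1): TC = 35,650×£10.60 + (35,650/1596.8)×83.4 + (1596.8/2)×0.22×£10.60 = £381,613.85.
EOQ at £10.36 = 1615.2 < 21000, so use break Q=21000: TC = 35,650×£10.36 + (35,650/21000.0)×83.4 + (21000.0/2)×0.22×£10.36 = £393,407.18.
Lowest total cost is £381,613.85 at Q = 1596.8.

Q* ≈ 1,597 boards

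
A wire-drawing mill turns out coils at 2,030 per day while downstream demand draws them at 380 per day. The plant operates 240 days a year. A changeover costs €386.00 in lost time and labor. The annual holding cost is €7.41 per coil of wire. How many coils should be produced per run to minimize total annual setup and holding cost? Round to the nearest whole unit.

Q* ≈ 3,419 coils

Annual demand D = 380 × 240 = 91,200.
Production build-up factor (1 − d/p) = 1 − 380/2,030 = 0.8128.
Q* = √(2DS / (H(1 − d/p))) = √(2 × 91,200 × 386 / (7.41 × 0.8128)).
= √(70,406,400 / 6.0229) ≈ 3419.031.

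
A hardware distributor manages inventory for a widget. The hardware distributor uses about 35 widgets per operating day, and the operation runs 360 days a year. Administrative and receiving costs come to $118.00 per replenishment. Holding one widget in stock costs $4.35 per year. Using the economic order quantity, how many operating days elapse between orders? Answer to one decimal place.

T ≈ 23.6 days

Annual demand D = 35 × 360 = 12,600.
EOQ = √(2DS/H) = √(2 × 12,600 × 118 / 4.35) ≈ 826.79.
Cycle time = Q*/D × 360 = 826.79 / 12,600 × 360 ≈ 23.623 days.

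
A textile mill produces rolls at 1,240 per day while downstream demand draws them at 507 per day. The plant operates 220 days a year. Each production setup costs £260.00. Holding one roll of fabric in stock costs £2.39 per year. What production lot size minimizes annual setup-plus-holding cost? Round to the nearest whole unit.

Q* ≈ 6,407 rolls

Annual demand D = 507 × 220 = 111,540.
Production build-up factor (1 − d/p) = 1 − 507/1,240 = 0.5911.
Q* = √(2DS / (H(1 − d/p))) = √(2 × 111,540 × 260 / (2.39 × 0.5911)).
= √(58,000,800 / 1.4128) ≈ 6407.327.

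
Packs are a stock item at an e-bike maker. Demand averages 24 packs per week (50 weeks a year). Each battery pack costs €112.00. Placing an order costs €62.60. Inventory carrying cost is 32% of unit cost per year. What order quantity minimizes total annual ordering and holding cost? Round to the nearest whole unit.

Annual demand D = 24 × 50 = 1,200.
Holding cost H = 0.32 × €112.00 = €35.8400 per unit per year.
EOQ = √(2DS / H) = √(2 × 1,200 × 62.6 / 35.84).
= √(150,240 / 35.84) = √4,191.9643 ≈ 64.745.

Q* ≈ 65 packs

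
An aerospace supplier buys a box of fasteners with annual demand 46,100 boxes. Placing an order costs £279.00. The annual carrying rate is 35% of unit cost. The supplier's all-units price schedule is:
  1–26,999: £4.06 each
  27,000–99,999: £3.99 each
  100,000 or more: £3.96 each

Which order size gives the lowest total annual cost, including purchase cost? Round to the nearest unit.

Q* ≈ 4,255 boxes

Holding cost per unit per year at price C is H = 0.35·C.
For each price level, check whether its EOQ is feasible; otherwise the best quantity at that price is the breakpoint.
EOQ at £4.06 = 4254.7 (feasible in tier 1): TC = 46,100×£4.06 + (46,100/4254.7)×279 + (4254.7/2)×0.35×£4.06 = £193,211.95.
EOQ at £3.99 = 4291.9 < 27000, so use break Q=27000: TC = 46,100×£3.99 + (46,100/27000.0)×279 + (27000.0/2)×0.35×£3.99 = £203,268.12.
EOQ at £3.96 = 4308.1 < 100000, so use break Q=100000: TC = 46,100×£3.96 + (46,100/100000.0)×279 + (100000.0/2)×0.35×£3.96 = £251,984.62.
Lowest total cost is £193,211.95 at Q = 4254.7.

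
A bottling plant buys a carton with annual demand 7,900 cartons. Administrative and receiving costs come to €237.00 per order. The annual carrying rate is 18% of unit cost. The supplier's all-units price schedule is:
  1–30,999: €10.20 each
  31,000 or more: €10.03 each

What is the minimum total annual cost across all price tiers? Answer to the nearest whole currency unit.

TC* ≈ €83,202

Holding cost per unit per year at price C is H = 0.18·C.
Evaluate total cost at each tier's feasible EOQ or, if the EOQ is below the tier, at the tier's minimum quantity.
EOQ at €10.20 = 1428.1 (feasible in tier 1): TC = 7,900×€10.20 + (7,900/1428.1)×237 + (1428.1/2)×0.18×€10.20 = €83,202.04.
EOQ at €10.03 = 1440.2 < 31000, so use break Q=31000: TC = 7,900×€10.03 + (7,900/31000.0)×237 + (31000.0/2)×0.18×€10.03 = €107,281.10.
Lowest total cost among the candidates is at Q = 1428.1.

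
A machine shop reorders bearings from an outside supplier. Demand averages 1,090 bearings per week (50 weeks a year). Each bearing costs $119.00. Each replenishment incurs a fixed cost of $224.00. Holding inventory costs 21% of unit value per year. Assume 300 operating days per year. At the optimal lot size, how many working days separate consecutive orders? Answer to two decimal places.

Annual demand D = 1,090 × 50 = 54,500.
Holding cost H = 0.21 × $119.00 = $24.9900 per unit per year.
Q* = √(2DS/H) = √(2 × 54,500 × 224 / 24.99) ≈ 988.45.
Cycle time = Q*/D × 300 = 988.45 / 54,500 × 300 ≈ 5.441 days.

T ≈ 5.44 days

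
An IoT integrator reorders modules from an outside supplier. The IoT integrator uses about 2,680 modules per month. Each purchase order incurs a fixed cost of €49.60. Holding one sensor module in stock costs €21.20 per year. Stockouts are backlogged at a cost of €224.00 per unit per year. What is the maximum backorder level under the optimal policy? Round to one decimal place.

Annual demand D = 2,680 × 12 = 32,160.
With planned backorders, Q* = √(2DS/H) · √((H+B)/B).
√(2DS/H) = √(2 × 32,160 × 49.6 / 21.2) = 387.923.
√((H+B)/B) = √((21.2+224)/224) = 1.0463.
Q* ≈ 405.866.
S* = Q* · H/(H+B) = 405.866 × 21.2/245.2 ≈ 35.091.

S* ≈ 35.1 modules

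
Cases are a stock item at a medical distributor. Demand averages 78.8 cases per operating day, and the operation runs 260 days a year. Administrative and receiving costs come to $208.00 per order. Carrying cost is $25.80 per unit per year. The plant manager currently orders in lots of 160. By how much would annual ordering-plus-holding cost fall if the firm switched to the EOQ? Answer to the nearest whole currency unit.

Extra cost ≈ $13,870 per year

Annual demand D = 78.8 × 260 = 20,488.
EOQ = √(2DS/H) = √(2 × 20,488 × 208 / 25.8) ≈ 574.76.
Cost at Q* = (D/Q*)S + (Q*/2)H = √(2DSH) ≈ $14,828.81.
Cost at Q = 160: (20,488/160)×208 + (160/2)×25.8 = $26,634.40 + $2,064.00 = $28,698.40.
Excess = $28,698.40 − $14,828.81 = $13,869.59.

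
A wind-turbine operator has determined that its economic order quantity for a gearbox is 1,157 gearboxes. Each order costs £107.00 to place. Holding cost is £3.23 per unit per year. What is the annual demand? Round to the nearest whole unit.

Invert the EOQ relation Q*² = 2DS/H.
From Q* = √(2DS/H): D = Q*²H / (2S) = 1,157² × 3.23 / (2 × 107) = 20204.842.

D ≈ 20,205 gearboxes per year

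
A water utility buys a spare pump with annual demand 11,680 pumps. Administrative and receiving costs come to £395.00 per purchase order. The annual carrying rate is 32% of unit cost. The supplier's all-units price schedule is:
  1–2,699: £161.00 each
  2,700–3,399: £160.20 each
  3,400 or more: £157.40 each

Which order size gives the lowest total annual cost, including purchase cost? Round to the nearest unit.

Holding cost per unit per year at price C is H = 0.32·C.
Candidates are each tier's EOQ (if it falls in that tier) and each price-break quantity.
EOQ at £161.00 = 423.2 (feasible in tier 1): TC = 11,680×£161.00 + (11,680/423.2)×395 + (423.2/2)×0.32×£161.00 = £1,902,283.33.
EOQ at £160.20 = 424.3 < 2700, so use break Q=2700: TC = 11,680×£160.20 + (11,680/2700.0)×395 + (2700.0/2)×0.32×£160.20 = £1,942,051.14.
EOQ at £157.40 = 428.0 < 3400, so use break Q=3400: TC = 11,680×£157.40 + (11,680/3400.0)×395 + (3400.0/2)×0.32×£157.40 = £1,925,414.54.
Lowest total cost is £1,902,283.33 at Q = 423.2.

Q* ≈ 423 pumps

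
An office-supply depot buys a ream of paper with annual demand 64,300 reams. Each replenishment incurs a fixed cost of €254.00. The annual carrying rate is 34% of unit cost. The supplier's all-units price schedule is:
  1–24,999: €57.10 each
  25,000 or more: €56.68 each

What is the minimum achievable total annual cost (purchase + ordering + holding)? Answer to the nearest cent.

Holding cost per unit per year at price C is H = 0.34·C.
For each price level, check whether its EOQ is feasible; otherwise the best quantity at that price is the breakpoint.
EOQ at €57.10 = 1297.1 (feasible in tier 1): TC = 64,300×€57.10 + (64,300/1297.1)×254 + (1297.1/2)×0.34×€57.10 = €3,696,712.27.
EOQ at €56.68 = 1301.9 < 25000, so use break Q=25000: TC = 64,300×€56.68 + (64,300/25000.0)×254 + (25000.0/2)×0.34×€56.68 = €3,886,067.29.
Lowest total cost among the candidates is at Q = 1297.1.

TC* ≈ €3,696,712.27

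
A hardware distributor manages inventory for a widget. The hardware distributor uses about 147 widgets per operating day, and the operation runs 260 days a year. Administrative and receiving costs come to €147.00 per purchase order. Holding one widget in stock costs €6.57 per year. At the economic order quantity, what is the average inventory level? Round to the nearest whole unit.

Annual demand D = 147 × 260 = 38,220.
The optimal lot size = √(2DS/H) = √(2 × 38,220 × 147 / 6.57) ≈ 1307.78.
Average inventory = Q*/2 ≈ 1307.78 / 2 = 653.892.

Average inventory ≈ 654 widgets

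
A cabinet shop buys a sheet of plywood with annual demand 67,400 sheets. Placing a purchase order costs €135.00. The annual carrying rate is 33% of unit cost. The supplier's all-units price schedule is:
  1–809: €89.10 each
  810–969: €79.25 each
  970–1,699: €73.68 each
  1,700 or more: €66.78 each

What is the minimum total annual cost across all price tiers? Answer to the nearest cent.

Holding cost per unit per year at price C is H = 0.33·C.
Evaluate total cost at each tier's feasible EOQ or, if the EOQ is below the tier, at the tier's minimum quantity.
EOQ at €89.10 = 786.7 (feasible in tier 1): TC = 67,400×€89.10 + (67,400/786.7)×135 + (786.7/2)×0.33×€89.10 = €6,028,471.71.
EOQ at €79.25 = 834.2 (feasible in tier 2): TC = 67,400×€79.25 + (67,400/834.2)×135 + (834.2/2)×0.33×€79.25 = €5,363,265.66.
EOQ at €73.68 = 865.1 < 970, so use break Q=970: TC = 67,400×€73.68 + (67,400/970.0)×135 + (970.0/2)×0.33×€73.68 = €4,987,204.90.
EOQ at €66.78 = 908.7 < 1700, so use break Q=1700: TC = 67,400×€66.78 + (67,400/1700.0)×135 + (1700.0/2)×0.33×€66.78 = €4,525,056.14.
Lowest total cost among the candidates is at Q = 1700.0.

TC* ≈ €4,525,056.14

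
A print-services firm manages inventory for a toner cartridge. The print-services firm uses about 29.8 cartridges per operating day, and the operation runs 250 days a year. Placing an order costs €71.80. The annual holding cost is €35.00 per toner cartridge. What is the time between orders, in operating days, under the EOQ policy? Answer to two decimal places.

T ≈ 5.87 days

Annual demand D = 29.8 × 250 = 7,450.
EOQ = √(2DS/H) = √(2 × 7,450 × 71.8 / 35) ≈ 174.83.
Cycle time = Q*/D × 250 = 174.83 / 7,450 × 250 ≈ 5.867 days.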